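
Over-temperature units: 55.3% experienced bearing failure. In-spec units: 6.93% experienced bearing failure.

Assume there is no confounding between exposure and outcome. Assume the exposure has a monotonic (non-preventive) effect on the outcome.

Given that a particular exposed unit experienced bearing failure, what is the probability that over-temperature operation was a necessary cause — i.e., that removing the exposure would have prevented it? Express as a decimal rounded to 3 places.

PN ≈ 0.875

p₁ = 0.553, p₀ = 0.0693.
Under exogeneity and monotonicity, PN = (p₁ − p₀) / p₁.
PN = (0.553 − 0.0693) / 0.553 = 0.4837 / 0.553 ≈ 0.8747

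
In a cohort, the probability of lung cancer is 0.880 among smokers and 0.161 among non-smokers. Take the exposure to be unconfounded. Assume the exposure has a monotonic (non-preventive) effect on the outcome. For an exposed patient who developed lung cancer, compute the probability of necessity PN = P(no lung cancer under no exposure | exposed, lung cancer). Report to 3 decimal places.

Let p₁ = 0.88, p₀ = 0.161.
Under exogeneity and monotonicity, PN = (p₁ − p₀) / p₁.
PN = (0.88 − 0.161) / 0.88 = 0.719 / 0.88 ≈ 0.8170

PN ≈ 0.817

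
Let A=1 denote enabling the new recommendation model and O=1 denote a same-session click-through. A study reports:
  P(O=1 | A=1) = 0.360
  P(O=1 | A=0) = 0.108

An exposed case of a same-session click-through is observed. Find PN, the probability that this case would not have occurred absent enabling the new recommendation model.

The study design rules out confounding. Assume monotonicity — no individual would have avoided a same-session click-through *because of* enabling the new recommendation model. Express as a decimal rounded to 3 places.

PN ≈ 0.700

Let p₁ = 0.36, p₀ = 0.108.
Under exogeneity and monotonicity, PN = (p₁ − p₀) / p₁.
PN = (0.36 − 0.108) / 0.36 = 0.252 / 0.36 ≈ 0.7000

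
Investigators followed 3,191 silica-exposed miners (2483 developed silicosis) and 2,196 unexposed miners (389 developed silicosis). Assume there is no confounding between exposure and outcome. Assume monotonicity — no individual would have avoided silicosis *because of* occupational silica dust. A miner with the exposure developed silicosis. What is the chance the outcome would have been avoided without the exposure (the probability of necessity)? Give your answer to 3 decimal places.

p₁ = P(outcome | exposed) = 2483/3191 = 0.77813
p₀ = P(outcome | unexposed) = 389/2196 = 0.17714
Under exogeneity and monotonicity, PN = (p₁ − p₀) / p₁.
PN = (0.77813 − 0.17714) / 0.77813 = 0.60099 / 0.77813 ≈ 0.7724

PN ≈ 0.772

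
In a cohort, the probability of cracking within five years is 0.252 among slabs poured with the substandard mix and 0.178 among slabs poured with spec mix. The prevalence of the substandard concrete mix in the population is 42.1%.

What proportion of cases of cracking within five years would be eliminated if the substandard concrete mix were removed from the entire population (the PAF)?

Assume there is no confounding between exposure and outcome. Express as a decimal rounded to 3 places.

PAF ≈ 0.149

Let p₁ = 0.252, p₀ = 0.178.
Overall risk P(Y=1) = π·p₁ + (1−π)·p₀ = 0.421×0.252 + 0.579×0.178 = 0.20915.
Under exogeneity, PAF = [P(Y=1) − p₀] / P(Y=1).
PAF = (0.20915 − 0.178) / 0.20915 ≈ 0.1490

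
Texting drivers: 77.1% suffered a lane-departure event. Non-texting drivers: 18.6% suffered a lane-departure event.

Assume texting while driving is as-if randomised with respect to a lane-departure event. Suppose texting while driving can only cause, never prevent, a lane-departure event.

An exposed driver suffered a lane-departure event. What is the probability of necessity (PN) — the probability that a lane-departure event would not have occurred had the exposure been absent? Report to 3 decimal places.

p₁ = 0.771, p₀ = 0.186.
Under exogeneity and monotonicity, PN = (p₁ − p₀) / p₁.
PN = (0.771 − 0.186) / 0.771 = 0.585 / 0.771 ≈ 0.7588

PN ≈ 0.759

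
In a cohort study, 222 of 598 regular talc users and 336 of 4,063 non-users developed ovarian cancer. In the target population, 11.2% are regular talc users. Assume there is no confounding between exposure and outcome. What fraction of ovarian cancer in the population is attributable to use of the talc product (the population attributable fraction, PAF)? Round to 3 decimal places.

p₁ = P(outcome | exposed) = 222/598 = 0.37124
p₀ = P(outcome | unexposed) = 336/4063 = 0.082698
Overall risk P(Y=1) = π·p₁ + (1−π)·p₀ = 0.112×0.37124 + 0.888×0.082698 = 0.11501.
Under exogeneity, PAF = [P(Y=1) − p₀] / P(Y=1).
PAF = (0.11501 − 0.082698) / 0.11501 ≈ 0.2810

PAF ≈ 0.281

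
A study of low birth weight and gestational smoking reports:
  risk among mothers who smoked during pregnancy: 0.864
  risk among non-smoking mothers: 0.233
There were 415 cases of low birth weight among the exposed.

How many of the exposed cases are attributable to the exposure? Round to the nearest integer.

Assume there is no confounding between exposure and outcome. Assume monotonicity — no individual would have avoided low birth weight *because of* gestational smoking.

about 303 cases

Let p₁ = 0.864, p₀ = 0.233.
PN = (p₁ − p₀)/p₁ = (0.864 − 0.233) / 0.864 ≈ 0.73032.
Attributable cases ≈ PN × (exposed cases) = 0.73032 × 415 ≈ 303.08.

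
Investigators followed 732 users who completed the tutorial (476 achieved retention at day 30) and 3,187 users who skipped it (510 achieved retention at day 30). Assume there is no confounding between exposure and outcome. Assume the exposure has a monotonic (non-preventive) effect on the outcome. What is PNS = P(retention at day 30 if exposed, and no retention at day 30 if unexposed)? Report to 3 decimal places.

p₁ = P(outcome | exposed) = 476/732 = 0.65027
p₀ = P(outcome | unexposed) = 510/3187 = 0.16003
Under exogeneity and monotonicity, PNS = p₁ − p₀.
PNS = 0.65027 − 0.16003 = 0.49025

PNS ≈ 0.490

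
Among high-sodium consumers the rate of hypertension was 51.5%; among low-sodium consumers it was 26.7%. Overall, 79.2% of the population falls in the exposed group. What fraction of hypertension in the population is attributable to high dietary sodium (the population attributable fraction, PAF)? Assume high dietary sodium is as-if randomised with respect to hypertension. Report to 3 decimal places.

PAF ≈ 0.424

p₁ = 0.515, p₀ = 0.267.
Overall risk P(Y=1) = π·p₁ + (1−π)·p₀ = 0.792×0.515 + 0.208×0.267 = 0.46342.
Under exogeneity, PAF = [P(Y=1) − p₀] / P(Y=1).
PAF = (0.46342 − 0.267) / 0.46342 ≈ 0.4238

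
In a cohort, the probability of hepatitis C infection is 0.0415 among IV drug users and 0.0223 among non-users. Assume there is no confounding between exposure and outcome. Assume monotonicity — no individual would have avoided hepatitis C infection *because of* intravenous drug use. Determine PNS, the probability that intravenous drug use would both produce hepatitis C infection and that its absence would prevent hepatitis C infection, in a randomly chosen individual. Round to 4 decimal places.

Let p₁ = 0.0415, p₀ = 0.0223.
Under exogeneity and monotonicity, PNS = p₁ − p₀.
PNS = 0.0415 − 0.0223 = 0.0192

PNS ≈ 0.0192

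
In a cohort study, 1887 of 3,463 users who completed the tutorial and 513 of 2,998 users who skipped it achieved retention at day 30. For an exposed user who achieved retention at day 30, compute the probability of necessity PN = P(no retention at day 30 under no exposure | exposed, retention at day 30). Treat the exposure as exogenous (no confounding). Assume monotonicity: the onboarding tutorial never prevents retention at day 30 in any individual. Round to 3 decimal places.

PN ≈ 0.686

p₁ = P(outcome | exposed) = 1887/3463 = 0.5449
p₀ = P(outcome | unexposed) = 513/2998 = 0.17111
Under exogeneity and monotonicity, PN = (p₁ − p₀) / p₁.
PN = (0.5449 − 0.17111) / 0.5449 = 0.37379 / 0.5449 ≈ 0.6860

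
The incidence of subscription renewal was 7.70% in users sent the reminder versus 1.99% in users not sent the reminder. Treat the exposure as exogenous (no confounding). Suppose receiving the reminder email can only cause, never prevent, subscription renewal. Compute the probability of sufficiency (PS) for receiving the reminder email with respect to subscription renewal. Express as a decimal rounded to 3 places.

p₁ = 0.077, p₀ = 0.0199.
Under exogeneity and monotonicity, PS = (p₁ − p₀) / (1 − p₀).
PS = (0.077 − 0.0199) / (1 − 0.0199) = 0.0571 / 0.9801 ≈ 0.0583

PS ≈ 0.058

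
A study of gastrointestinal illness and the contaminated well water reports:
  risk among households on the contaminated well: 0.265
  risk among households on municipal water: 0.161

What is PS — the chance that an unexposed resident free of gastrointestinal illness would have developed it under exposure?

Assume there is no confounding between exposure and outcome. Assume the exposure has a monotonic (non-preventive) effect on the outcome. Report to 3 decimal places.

PS ≈ 0.124

Let p₁ = 0.265, p₀ = 0.161.
Under exogeneity and monotonicity, PS = (p₁ − p₀) / (1 − p₀).
PS = (0.265 − 0.161) / (1 − 0.161) = 0.104 / 0.839 ≈ 0.1240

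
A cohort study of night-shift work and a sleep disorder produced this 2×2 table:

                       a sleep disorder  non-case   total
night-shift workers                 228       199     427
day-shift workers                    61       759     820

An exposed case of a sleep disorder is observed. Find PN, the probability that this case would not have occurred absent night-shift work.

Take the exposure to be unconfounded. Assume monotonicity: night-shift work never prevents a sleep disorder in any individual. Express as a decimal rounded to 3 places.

PN ≈ 0.861

p₁ = P(outcome | exposed) = 228/427 = 0.53396
p₀ = P(outcome | unexposed) = 61/820 = 0.07439
Under exogeneity and monotonicity, PN = (p₁ − p₀) / p₁.
PN = (0.53396 − 0.07439) / 0.53396 = 0.45957 / 0.53396 ≈ 0.8607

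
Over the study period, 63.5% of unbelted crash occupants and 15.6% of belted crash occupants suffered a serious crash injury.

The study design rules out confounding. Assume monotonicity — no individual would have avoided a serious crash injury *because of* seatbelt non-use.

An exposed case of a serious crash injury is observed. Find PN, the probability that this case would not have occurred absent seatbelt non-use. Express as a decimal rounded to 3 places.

PN ≈ 0.754

p₁ = 0.635, p₀ = 0.156.
Under exogeneity and monotonicity, PN = (p₁ − p₀) / p₁.
PN = (0.635 − 0.156) / 0.635 = 0.479 / 0.635 ≈ 0.7543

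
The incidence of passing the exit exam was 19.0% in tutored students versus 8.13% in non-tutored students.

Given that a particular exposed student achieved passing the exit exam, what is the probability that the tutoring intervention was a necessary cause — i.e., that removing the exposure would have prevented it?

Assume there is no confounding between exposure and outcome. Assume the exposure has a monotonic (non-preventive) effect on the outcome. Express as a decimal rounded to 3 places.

PN ≈ 0.572

p₁ = 0.19, p₀ = 0.0813.
Under exogeneity and monotonicity, PN = (p₁ − p₀) / p₁.
PN = (0.19 − 0.0813) / 0.19 = 0.1087 / 0.19 ≈ 0.5721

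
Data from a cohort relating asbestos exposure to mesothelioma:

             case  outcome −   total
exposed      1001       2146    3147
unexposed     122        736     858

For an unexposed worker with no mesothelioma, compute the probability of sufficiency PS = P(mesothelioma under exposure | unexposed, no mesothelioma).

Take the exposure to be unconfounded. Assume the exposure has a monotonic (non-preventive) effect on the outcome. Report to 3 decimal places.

PS ≈ 0.205

p₁ = P(outcome | exposed) = 1001/3147 = 0.31808
p₀ = P(outcome | unexposed) = 122/858 = 0.14219
Under exogeneity and monotonicity, PS = (p₁ − p₀) / (1 − p₀).
PS = (0.31808 − 0.14219) / (1 − 0.14219) = 0.17589 / 0.85781 ≈ 0.2050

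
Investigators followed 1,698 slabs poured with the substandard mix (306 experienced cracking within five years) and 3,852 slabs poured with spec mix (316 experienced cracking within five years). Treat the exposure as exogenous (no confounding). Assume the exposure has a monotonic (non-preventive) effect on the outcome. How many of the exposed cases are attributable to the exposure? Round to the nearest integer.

about 167 cases

p₁ = P(outcome | exposed) = 306/1698 = 0.18021
p₀ = P(outcome | unexposed) = 316/3852 = 0.082035
PN = (p₁ − p₀)/p₁ = (0.18021 − 0.082035) / 0.18021 ≈ 0.54478.
Attributable cases ≈ PN × (exposed cases) = 0.54478 × 306 ≈ 166.70.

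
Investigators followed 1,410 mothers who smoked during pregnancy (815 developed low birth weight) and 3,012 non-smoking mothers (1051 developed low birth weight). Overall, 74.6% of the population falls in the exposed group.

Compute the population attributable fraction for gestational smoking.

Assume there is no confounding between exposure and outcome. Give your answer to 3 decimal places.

PAF ≈ 0.329

p₁ = P(outcome | exposed) = 815/1410 = 0.57801
p₀ = P(outcome | unexposed) = 1051/3012 = 0.34894
Overall risk P(Y=1) = π·p₁ + (1−π)·p₀ = 0.746×0.57801 + 0.254×0.34894 = 0.51983.
Under exogeneity, PAF = [P(Y=1) − p₀] / P(Y=1).
PAF = (0.51983 − 0.34894) / 0.51983 ≈ 0.3287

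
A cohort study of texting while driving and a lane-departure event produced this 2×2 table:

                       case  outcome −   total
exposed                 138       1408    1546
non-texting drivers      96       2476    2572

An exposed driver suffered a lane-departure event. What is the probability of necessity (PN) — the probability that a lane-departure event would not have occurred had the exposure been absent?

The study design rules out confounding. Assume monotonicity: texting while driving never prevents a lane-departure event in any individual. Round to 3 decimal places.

PN ≈ 0.582

p₁ = P(outcome | exposed) = 138/1546 = 0.089263
p₀ = P(outcome | unexposed) = 96/2572 = 0.037325
Under exogeneity and monotonicity, PN = (p₁ − p₀)/p₁.
PN = (0.089263 − 0.037325) / 0.089263 ≈ 0.5819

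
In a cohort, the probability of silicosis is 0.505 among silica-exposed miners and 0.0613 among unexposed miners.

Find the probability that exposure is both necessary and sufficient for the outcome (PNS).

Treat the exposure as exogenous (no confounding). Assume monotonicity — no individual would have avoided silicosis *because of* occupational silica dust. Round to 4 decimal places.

Let p₁ = 0.505, p₀ = 0.0613.
Under exogeneity and monotonicity, PNS = p₁ − p₀.
PNS = 0.505 − 0.0613 = 0.4437

PNS ≈ 0.4437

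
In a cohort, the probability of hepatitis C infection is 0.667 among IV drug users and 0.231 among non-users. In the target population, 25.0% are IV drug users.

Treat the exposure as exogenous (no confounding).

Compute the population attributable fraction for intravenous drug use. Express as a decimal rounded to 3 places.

Let p₁ = 0.667, p₀ = 0.231.
Overall risk P(Y=1) = π·p₁ + (1−π)·p₀ = 0.25×0.667 + 0.75×0.231 = 0.34.
Under exogeneity, PAF = [P(Y=1) − p₀] / P(Y=1).
PAF = (0.34 − 0.231) / 0.34 ≈ 0.3206

PAF ≈ 0.321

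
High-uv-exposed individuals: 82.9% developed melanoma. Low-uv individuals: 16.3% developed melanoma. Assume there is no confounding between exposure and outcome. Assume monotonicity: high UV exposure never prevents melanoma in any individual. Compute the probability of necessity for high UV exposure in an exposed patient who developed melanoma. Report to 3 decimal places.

PN ≈ 0.803

p₁ = 0.829, p₀ = 0.163.
Under exogeneity and monotonicity, PN = (p₁ − p₀) / p₁.
PN = (0.829 − 0.163) / 0.829 = 0.666 / 0.829 ≈ 0.8034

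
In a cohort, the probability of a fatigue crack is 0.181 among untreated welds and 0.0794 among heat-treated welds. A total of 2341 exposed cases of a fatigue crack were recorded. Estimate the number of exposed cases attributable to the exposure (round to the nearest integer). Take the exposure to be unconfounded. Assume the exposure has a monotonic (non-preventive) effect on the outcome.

Let p₁ = 0.181, p₀ = 0.0794.
PN = (p₁ − p₀)/p₁ = (0.181 − 0.0794) / 0.181 ≈ 0.56133.
Attributable cases ≈ PN × (exposed cases) = 0.56133 × 2341 ≈ 1314.06.

about 1314 cases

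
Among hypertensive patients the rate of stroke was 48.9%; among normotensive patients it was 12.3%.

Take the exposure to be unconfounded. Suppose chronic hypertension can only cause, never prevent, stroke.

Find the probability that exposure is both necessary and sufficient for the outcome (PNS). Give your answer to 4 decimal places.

PNS ≈ 0.3660

p₁ = 0.489, p₀ = 0.123.
Under exogeneity and monotonicity, PNS = p₁ − p₀.
PNS = 0.489 − 0.123 = 0.366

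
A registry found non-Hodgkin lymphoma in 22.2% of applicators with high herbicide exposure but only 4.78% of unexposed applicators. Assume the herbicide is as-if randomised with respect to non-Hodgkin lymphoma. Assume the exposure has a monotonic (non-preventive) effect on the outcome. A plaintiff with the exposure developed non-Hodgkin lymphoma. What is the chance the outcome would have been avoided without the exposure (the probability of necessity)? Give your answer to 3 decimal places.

p₁ = 0.222, p₀ = 0.0478.
Under exogeneity and monotonicity, PN = (p₁ − p₀) / p₁.
PN = (0.222 − 0.0478) / 0.222 = 0.1742 / 0.222 ≈ 0.7847

PN ≈ 0.785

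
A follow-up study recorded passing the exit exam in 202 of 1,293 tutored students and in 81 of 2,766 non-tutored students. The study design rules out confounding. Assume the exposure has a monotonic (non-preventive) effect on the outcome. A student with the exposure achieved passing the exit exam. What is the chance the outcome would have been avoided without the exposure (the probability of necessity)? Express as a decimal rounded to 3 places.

PN ≈ 0.813

p₁ = P(outcome | exposed) = 202/1293 = 0.15623
p₀ = P(outcome | unexposed) = 81/2766 = 0.029284
Under exogeneity and monotonicity, PN = (p₁ − p₀) / p₁.
PN = (0.15623 − 0.029284) / 0.15623 = 0.12694 / 0.15623 ≈ 0.8126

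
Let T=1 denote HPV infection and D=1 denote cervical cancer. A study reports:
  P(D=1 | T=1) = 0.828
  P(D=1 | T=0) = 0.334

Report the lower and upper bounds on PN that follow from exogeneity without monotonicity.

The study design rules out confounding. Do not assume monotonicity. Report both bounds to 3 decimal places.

Let p₁ = 0.828, p₀ = 0.334.
Under exogeneity alone the bounds on PN are max{0,(p₁−p₀)/p₁} ≤ PN ≤ min{1,(1−p₀)/p₁}.
  lower = (p₁ − p₀)/p₁ = 0.494 / 0.828 ≈ 0.5966
  upper = min{1, (1 − p₀)/p₁} = 0.666 / 0.828 ≈ 0.8043

0.597 ≤ PN ≤ 0.804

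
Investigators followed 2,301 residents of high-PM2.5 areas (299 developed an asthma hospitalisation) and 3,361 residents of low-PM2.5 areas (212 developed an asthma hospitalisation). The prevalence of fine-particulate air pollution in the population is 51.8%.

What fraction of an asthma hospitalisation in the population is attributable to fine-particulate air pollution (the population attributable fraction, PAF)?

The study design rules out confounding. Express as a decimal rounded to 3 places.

PAF ≈ 0.354

p₁ = P(outcome | exposed) = 299/2301 = 0.12994
p₀ = P(outcome | unexposed) = 212/3361 = 0.063076
Overall risk P(Y=1) = π·p₁ + (1−π)·p₀ = 0.518×0.12994 + 0.482×0.063076 = 0.097714.
Under exogeneity, PAF = [P(Y=1) − p₀] / P(Y=1).
PAF = (0.097714 − 0.063076) / 0.097714 ≈ 0.3545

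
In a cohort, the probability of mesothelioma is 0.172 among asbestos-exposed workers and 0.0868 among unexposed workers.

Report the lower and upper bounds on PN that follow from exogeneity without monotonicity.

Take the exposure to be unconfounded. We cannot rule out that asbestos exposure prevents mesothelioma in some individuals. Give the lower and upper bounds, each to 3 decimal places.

0.495 ≤ PN ≤ 1.000

Let p₁ = 0.172, p₀ = 0.0868.
Under exogeneity alone the bounds on PN are max{0,(p₁−p₀)/p₁} ≤ PN ≤ min{1,(1−p₀)/p₁}.
  lower = (p₁ − p₀)/p₁ = 0.0852 / 0.172 ≈ 0.4953
  upper = min{1, (1 − p₀)/p₁} = 0.9132 / 0.172 ≈ 5.3093 → capped at 1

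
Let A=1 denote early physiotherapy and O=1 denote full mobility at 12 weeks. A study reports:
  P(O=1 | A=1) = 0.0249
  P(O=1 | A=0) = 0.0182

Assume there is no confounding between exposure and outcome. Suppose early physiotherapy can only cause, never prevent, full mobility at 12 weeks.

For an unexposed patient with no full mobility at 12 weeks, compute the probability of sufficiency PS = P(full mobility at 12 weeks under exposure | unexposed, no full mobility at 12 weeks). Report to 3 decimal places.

Let p₁ = 0.0249, p₀ = 0.0182.
Under exogeneity and monotonicity, PS = (p₁ − p₀) / (1 − p₀).
PS = (0.0249 − 0.0182) / (1 − 0.0182) = 0.0067 / 0.9818 ≈ 0.0068

PS ≈ 0.007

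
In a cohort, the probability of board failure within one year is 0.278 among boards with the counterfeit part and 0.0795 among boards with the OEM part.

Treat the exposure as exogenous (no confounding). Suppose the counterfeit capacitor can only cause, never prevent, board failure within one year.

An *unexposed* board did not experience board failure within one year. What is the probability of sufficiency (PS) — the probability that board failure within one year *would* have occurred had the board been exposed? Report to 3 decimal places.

PS ≈ 0.216

Let p₁ = 0.278, p₀ = 0.0795.
Under exogeneity and monotonicity, PS = (p₁ − p₀) / (1 − p₀).
PS = (0.278 − 0.0795) / (1 − 0.0795) = 0.1985 / 0.9205 ≈ 0.2156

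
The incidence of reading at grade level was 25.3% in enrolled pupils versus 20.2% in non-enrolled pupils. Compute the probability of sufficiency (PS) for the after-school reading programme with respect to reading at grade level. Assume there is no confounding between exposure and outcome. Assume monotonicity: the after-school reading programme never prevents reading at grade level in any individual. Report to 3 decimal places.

PS ≈ 0.064

p₁ = 0.253, p₀ = 0.202.
Under exogeneity and monotonicity, PS = (p₁ − p₀) / (1 − p₀).
PS = (0.253 − 0.202) / (1 − 0.202) = 0.051 / 0.798 ≈ 0.0639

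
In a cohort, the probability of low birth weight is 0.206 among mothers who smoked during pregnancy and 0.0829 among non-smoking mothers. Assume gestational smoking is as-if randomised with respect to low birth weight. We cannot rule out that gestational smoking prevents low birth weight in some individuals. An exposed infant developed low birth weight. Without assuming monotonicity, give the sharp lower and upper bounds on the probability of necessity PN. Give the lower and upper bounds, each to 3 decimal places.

Let p₁ = 0.206, p₀ = 0.0829.
Under exogeneity alone the bounds on PN are max{0,(p₁−p₀)/p₁} ≤ PN ≤ min{1,(1−p₀)/p₁}.
  lower = (p₁ − p₀)/p₁ = 0.1231 / 0.206 ≈ 0.5976
  upper = min{1, (1 − p₀)/p₁} = 0.9171 / 0.206 ≈ 4.4519 → capped at 1

0.598 ≤ PN ≤ 1.000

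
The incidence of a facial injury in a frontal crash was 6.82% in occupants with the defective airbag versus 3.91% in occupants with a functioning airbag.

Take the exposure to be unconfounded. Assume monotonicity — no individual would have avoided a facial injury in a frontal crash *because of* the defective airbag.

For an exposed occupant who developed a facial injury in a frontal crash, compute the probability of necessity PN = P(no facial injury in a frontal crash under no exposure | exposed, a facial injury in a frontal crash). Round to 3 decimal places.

p₁ = 0.0682, p₀ = 0.0391.
Under exogeneity and monotonicity, PN = (p₁ − p₀) / p₁.
PN = (0.0682 − 0.0391) / 0.0682 = 0.0291 / 0.0682 ≈ 0.4267

PN ≈ 0.427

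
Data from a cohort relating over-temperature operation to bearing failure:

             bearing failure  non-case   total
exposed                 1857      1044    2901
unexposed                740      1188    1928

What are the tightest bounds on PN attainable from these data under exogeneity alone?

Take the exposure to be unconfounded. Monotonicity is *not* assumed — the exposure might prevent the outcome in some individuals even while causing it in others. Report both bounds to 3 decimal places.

0.400 ≤ PN ≤ 0.963

p₁ = P(outcome | exposed) = 1857/2901 = 0.64012
p₀ = P(outcome | unexposed) = 740/1928 = 0.38382
Under exogeneity alone the bounds on PN are max{0,(p₁−p₀)/p₁} ≤ PN ≤ min{1,(1−p₀)/p₁}.
  lower = (p₁ − p₀)/p₁ = 0.25631 / 0.64012 ≈ 0.4004
  upper = min{1, (1 − p₀)/p₁} = 0.61618 / 0.64012 ≈ 0.9626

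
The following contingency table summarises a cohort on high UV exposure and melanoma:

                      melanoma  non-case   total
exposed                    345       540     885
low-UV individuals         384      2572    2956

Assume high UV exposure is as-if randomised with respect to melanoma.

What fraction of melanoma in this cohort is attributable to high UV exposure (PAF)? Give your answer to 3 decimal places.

p₁ = P(outcome | exposed) = 345/885 = 0.38983
p₀ = P(outcome | unexposed) = 384/2956 = 0.12991
Exposure prevalence π = 885/3841 = 0.23041; overall risk P(Y=1) = 0.18979.
Under exogeneity, PAF = [P(Y=1) − p₀]/P(Y=1).
PAF = (0.18979 − 0.12991) / 0.18979 ≈ 0.3155

PAF ≈ 0.316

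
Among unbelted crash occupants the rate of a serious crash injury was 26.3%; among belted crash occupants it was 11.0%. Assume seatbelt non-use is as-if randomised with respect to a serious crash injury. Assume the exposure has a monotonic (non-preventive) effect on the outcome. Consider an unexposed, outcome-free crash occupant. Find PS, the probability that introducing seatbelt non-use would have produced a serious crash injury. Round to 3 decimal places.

p₁ = 0.263, p₀ = 0.11.
Under exogeneity and monotonicity, PS = (p₁ − p₀) / (1 − p₀).
PS = (0.263 − 0.11) / (1 − 0.11) = 0.153 / 0.89 ≈ 0.1719

PS ≈ 0.172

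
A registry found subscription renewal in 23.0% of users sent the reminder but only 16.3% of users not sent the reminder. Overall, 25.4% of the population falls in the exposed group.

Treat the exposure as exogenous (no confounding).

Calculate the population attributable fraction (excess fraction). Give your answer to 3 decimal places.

PAF ≈ 0.095

p₁ = 0.23, p₀ = 0.163.
Overall risk P(Y=1) = π·p₁ + (1−π)·p₀ = 0.254×0.23 + 0.746×0.163 = 0.18002.
Under exogeneity, PAF = [P(Y=1) − p₀] / P(Y=1).
PAF = (0.18002 − 0.163) / 0.18002 ≈ 0.0945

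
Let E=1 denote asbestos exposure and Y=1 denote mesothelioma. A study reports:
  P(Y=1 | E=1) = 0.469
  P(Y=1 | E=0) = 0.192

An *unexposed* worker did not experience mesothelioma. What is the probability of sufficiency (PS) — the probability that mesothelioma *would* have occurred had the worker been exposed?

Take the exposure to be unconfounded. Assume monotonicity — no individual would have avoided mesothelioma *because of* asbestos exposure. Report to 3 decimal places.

Let p₁ = 0.469, p₀ = 0.192.
Under exogeneity and monotonicity, PS = (p₁ − p₀) / (1 − p₀).
PS = (0.469 − 0.192) / (1 − 0.192) = 0.277 / 0.808 ≈ 0.3428

PS ≈ 0.343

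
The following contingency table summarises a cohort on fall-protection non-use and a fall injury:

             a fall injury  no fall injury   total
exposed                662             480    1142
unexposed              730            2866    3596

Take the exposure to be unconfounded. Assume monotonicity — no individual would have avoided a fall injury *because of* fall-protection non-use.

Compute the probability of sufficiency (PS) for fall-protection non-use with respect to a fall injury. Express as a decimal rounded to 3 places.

PS ≈ 0.473

p₁ = P(outcome | exposed) = 662/1142 = 0.57968
p₀ = P(outcome | unexposed) = 730/3596 = 0.203
Under exogeneity and monotonicity, PS = (p₁ − p₀) / (1 − p₀).
PS = (0.57968 − 0.203) / (1 − 0.203) = 0.37668 / 0.797 ≈ 0.4726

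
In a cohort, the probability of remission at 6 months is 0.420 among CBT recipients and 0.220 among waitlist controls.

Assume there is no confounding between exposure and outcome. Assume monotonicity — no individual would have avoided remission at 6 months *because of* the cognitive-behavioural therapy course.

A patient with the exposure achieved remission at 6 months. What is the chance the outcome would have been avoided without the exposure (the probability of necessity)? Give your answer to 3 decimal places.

Let p₁ = 0.42, p₀ = 0.22.
Under exogeneity and monotonicity, PN = (p₁ − p₀) / p₁.
PN = (0.42 − 0.22) / 0.42 = 0.2 / 0.42 ≈ 0.4762

PN ≈ 0.476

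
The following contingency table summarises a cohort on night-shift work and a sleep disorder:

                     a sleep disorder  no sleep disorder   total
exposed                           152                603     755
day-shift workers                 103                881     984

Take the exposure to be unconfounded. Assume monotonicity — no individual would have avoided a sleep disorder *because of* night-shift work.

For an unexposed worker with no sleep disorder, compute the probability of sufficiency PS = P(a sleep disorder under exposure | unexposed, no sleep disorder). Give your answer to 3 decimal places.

p₁ = P(outcome | exposed) = 152/755 = 0.20132
p₀ = P(outcome | unexposed) = 103/984 = 0.10467
Under exogeneity and monotonicity, PS = (p₁ − p₀) / (1 − p₀).
PS = (0.20132 − 0.10467) / (1 − 0.10467) = 0.09665 / 0.89533 ≈ 0.1079

PS ≈ 0.108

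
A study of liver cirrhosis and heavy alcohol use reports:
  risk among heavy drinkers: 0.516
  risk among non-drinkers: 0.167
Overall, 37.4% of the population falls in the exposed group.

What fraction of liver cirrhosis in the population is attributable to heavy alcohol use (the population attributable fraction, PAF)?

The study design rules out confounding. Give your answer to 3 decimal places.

Let p₁ = 0.516, p₀ = 0.167.
Overall risk P(Y=1) = π·p₁ + (1−π)·p₀ = 0.374×0.516 + 0.626×0.167 = 0.29753.
Under exogeneity, PAF = [P(Y=1) − p₀] / P(Y=1).
PAF = (0.29753 − 0.167) / 0.29753 ≈ 0.4387

PAF ≈ 0.439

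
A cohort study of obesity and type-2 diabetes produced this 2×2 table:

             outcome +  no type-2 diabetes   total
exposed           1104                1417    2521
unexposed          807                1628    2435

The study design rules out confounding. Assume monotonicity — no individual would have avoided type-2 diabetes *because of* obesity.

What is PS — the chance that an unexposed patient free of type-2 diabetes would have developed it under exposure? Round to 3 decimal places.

PS ≈ 0.159

p₁ = P(outcome | exposed) = 1104/2521 = 0.43792
p₀ = P(outcome | unexposed) = 807/2435 = 0.33142
Under exogeneity and monotonicity, PS = (p₁ − p₀)/(1 − p₀).
PS = (0.43792 − 0.33142) / 0.66858 ≈ 0.1593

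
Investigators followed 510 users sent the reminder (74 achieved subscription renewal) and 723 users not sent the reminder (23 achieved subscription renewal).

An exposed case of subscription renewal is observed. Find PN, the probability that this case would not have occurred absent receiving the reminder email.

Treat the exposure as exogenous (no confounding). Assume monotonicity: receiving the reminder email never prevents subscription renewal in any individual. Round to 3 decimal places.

PN ≈ 0.781

p₁ = P(outcome | exposed) = 74/510 = 0.1451
p₀ = P(outcome | unexposed) = 23/723 = 0.031812
Under exogeneity and monotonicity, PN = (p₁ − p₀) / p₁.
PN = (0.1451 − 0.031812) / 0.1451 = 0.11329 / 0.1451 ≈ 0.7808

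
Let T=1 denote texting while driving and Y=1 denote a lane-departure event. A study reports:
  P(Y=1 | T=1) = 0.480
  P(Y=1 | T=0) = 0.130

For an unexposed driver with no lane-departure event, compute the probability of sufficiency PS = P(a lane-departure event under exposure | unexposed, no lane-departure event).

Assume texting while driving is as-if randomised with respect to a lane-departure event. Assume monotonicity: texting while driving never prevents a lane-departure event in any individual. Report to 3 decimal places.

Let p₁ = 0.48, p₀ = 0.13.
Under exogeneity and monotonicity, PS = (p₁ − p₀) / (1 − p₀).
PS = (0.48 − 0.13) / (1 − 0.13) = 0.35 / 0.87 ≈ 0.4023

PS ≈ 0.402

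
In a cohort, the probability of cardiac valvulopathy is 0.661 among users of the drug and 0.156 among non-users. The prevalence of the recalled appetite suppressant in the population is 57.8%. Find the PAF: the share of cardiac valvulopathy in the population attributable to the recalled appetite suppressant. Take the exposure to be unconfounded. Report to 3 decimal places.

PAF ≈ 0.652

Let p₁ = 0.661, p₀ = 0.156.
Overall risk P(Y=1) = π·p₁ + (1−π)·p₀ = 0.578×0.661 + 0.422×0.156 = 0.44789.
Under exogeneity, PAF = [P(Y=1) − p₀] / P(Y=1).
PAF = (0.44789 − 0.156) / 0.44789 ≈ 0.6517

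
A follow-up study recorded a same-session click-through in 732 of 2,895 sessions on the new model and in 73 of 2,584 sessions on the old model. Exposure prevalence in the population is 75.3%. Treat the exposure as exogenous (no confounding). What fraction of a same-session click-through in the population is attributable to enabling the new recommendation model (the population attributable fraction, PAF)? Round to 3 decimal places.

PAF ≈ 0.857

p₁ = P(outcome | exposed) = 732/2895 = 0.25285
p₀ = P(outcome | unexposed) = 73/2584 = 0.028251
Overall risk P(Y=1) = π·p₁ + (1−π)·p₀ = 0.753×0.25285 + 0.247×0.028251 = 0.19737.
Under exogeneity, PAF = [P(Y=1) − p₀] / P(Y=1).
PAF = (0.19737 − 0.028251) / 0.19737 ≈ 0.8569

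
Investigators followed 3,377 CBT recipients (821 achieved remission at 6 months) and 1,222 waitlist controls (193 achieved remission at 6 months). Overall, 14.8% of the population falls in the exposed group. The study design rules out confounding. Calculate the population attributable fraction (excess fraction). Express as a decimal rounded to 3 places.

p₁ = P(outcome | exposed) = 821/3377 = 0.24312
p₀ = P(outcome | unexposed) = 193/1222 = 0.15794
Overall risk P(Y=1) = π·p₁ + (1−π)·p₀ = 0.148×0.24312 + 0.852×0.15794 = 0.17054.
Under exogeneity, PAF = [P(Y=1) − p₀] / P(Y=1).
PAF = (0.17054 − 0.15794) / 0.17054 ≈ 0.0739

PAF ≈ 0.074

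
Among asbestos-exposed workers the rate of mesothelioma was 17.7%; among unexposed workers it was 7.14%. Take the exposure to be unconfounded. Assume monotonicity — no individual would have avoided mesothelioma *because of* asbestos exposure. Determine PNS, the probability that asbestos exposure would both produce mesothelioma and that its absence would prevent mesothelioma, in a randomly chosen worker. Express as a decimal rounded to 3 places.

p₁ = 0.177, p₀ = 0.0714.
Under exogeneity and monotonicity, PNS = p₁ − p₀.
PNS = 0.177 − 0.0714 = 0.1056

PNS ≈ 0.106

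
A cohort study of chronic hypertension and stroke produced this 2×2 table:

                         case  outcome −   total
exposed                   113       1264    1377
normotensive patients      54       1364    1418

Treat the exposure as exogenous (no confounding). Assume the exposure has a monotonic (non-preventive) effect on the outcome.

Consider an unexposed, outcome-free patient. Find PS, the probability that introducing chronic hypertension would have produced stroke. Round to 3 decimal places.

PS ≈ 0.046

p₁ = P(outcome | exposed) = 113/1377 = 0.082062
p₀ = P(outcome | unexposed) = 54/1418 = 0.038082
Under exogeneity and monotonicity, PS = (p₁ − p₀)/(1 − p₀).
PS = (0.082062 − 0.038082) / 0.96192 ≈ 0.0457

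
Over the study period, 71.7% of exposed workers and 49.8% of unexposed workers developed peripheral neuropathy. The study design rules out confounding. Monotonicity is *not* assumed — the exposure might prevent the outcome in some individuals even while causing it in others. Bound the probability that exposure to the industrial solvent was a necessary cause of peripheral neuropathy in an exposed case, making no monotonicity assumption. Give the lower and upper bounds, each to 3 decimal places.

0.305 ≤ PN ≤ 0.700

p₁ = 0.717, p₀ = 0.498.
Under exogeneity alone the bounds on PN are max{0,(p₁−p₀)/p₁} ≤ PN ≤ min{1,(1−p₀)/p₁}.
  lower = (p₁ − p₀)/p₁ = 0.219 / 0.717 ≈ 0.3054
  upper = min{1, (1 − p₀)/p₁} = 0.502 / 0.717 ≈ 0.7001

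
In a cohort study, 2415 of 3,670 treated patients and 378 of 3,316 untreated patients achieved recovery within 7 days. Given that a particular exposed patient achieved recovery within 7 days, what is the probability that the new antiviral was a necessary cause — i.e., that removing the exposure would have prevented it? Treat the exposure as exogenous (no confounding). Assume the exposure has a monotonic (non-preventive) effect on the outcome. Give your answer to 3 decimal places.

PN ≈ 0.827

p₁ = P(outcome | exposed) = 2415/3670 = 0.65804
p₀ = P(outcome | unexposed) = 378/3316 = 0.11399
Under exogeneity and monotonicity, PN = (p₁ − p₀) / p₁.
PN = (0.65804 − 0.11399) / 0.65804 = 0.54405 / 0.65804 ≈ 0.8268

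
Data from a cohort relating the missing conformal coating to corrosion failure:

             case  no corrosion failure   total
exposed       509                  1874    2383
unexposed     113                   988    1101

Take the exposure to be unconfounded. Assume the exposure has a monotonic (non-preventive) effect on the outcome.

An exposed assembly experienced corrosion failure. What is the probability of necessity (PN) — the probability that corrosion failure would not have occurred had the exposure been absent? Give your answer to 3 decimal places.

p₁ = P(outcome | exposed) = 509/2383 = 0.2136
p₀ = P(outcome | unexposed) = 113/1101 = 0.10263
Under exogeneity and monotonicity, PN = (p₁ − p₀) / p₁.
PN = (0.2136 − 0.10263) / 0.2136 = 0.11096 / 0.2136 ≈ 0.5195

PN ≈ 0.519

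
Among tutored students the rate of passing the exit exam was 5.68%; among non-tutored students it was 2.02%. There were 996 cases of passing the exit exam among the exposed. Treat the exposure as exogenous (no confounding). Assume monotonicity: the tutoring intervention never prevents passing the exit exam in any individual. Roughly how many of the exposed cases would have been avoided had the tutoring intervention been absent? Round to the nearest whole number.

about 642 cases

p₁ = 0.0568, p₀ = 0.0202.
PN = (p₁ − p₀)/p₁ = (0.0568 − 0.0202) / 0.0568 ≈ 0.64437.
Attributable cases ≈ PN × (exposed cases) = 0.64437 × 996 ≈ 641.79.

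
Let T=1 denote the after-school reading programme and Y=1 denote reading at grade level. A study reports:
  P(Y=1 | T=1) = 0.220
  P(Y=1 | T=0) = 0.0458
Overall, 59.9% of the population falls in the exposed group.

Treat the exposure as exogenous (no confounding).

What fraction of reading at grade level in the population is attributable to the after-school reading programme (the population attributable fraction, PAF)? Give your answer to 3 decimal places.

PAF ≈ 0.695

Let p₁ = 0.22, p₀ = 0.0458.
Overall risk P(Y=1) = π·p₁ + (1−π)·p₀ = 0.599×0.22 + 0.401×0.0458 = 0.15015.
Under exogeneity, PAF = [P(Y=1) − p₀] / P(Y=1).
PAF = (0.15015 − 0.0458) / 0.15015 ≈ 0.6950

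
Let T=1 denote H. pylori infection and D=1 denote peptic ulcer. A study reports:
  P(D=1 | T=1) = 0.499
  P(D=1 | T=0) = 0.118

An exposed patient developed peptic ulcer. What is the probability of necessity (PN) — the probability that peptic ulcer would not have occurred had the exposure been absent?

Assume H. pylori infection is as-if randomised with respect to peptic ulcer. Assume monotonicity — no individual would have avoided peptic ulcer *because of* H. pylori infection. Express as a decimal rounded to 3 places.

Let p₁ = 0.499, p₀ = 0.118.
Under exogeneity and monotonicity, PN = (p₁ − p₀) / p₁.
PN = (0.499 − 0.118) / 0.499 = 0.381 / 0.499 ≈ 0.7635

PN ≈ 0.764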